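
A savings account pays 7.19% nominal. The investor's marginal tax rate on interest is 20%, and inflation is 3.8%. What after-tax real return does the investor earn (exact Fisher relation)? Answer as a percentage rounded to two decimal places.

1.88%

After-tax nominal return = 7.19% × (1 − 0.2) = 5.7520%.
1 + r = 1.05752 / 1.03800 = 1.018805
After-tax real rate = 1.018805 − 1 → 1.88%.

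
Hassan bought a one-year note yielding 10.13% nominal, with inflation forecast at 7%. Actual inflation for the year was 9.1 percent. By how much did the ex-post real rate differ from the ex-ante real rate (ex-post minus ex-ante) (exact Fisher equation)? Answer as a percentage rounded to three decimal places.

-1.981%

Ex-ante: (1 + 0.1013)/(1 + 0.0700) − 1 = 2.9252%
Ex-post: (1 + 0.1013)/(1 + 0.0910) − 1 = 0.9441%
Difference (ex-post − ex-ante) = -1.9811% → -1.981%.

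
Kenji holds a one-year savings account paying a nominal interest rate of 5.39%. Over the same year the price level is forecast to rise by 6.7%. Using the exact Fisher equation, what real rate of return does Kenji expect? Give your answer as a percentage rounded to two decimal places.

By the Fisher equation, 1 + r = (1 + i)/(1 + π).
1 + r = 1.05390 / 1.06700 = 0.987723
r = 0.987723 − 1 = -1.2277%, i.e. -1.23%.

-1.23%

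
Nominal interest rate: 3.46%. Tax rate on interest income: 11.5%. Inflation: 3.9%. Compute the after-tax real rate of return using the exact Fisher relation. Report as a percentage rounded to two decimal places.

After-tax nominal return = 3.46% × (1 − 0.115) = 3.0621%.
1 + r = 1.030621 / 1.03900 = 0.991936
After-tax real rate = 0.991936 − 1 → -0.81%.

-0.81%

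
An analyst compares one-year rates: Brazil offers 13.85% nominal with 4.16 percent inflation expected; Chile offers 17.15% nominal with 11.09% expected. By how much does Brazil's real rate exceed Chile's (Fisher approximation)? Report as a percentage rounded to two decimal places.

3.63%

Brazil: 13.85% − 4.16% = 9.690%
Chile: 17.15% − 11.09% = 6.060%
Differential = 3.630% → 3.63%.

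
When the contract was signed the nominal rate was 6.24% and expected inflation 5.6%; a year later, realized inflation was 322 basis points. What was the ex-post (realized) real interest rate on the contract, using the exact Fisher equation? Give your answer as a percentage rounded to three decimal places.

Ex-post: (1 + 0.0624)/(1 + 0.0322) − 1 = 2.9258%
So the realized real rate is 2.926%.

2.926%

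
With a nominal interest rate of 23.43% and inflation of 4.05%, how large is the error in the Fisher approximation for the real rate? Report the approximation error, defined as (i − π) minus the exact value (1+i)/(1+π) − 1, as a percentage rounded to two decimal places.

Approximate: r ≈ 23.430% − 4.050% = 19.3800%
Exact: (1 + 0.2343)/(1 + 0.0405) − 1 = 18.6257%
Error = 19.3800% − 18.6257% = 0.7543% → 0.75%.

0.75%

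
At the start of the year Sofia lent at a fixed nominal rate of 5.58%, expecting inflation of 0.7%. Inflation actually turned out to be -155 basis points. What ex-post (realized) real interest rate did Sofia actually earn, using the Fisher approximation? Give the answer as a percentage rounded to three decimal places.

Ex-post: 5.58% − (-1.55%) = 7.130%
So the realized real rate is 7.130%.

7.130%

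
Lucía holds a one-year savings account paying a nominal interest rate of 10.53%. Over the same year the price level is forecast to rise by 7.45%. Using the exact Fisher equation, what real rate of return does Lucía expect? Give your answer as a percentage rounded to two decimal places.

1 + r = 1.10530 / 1.07450 = 1.028664
r = 1.028664 − 1 = 2.8664%, i.e. 2.87%.

2.87%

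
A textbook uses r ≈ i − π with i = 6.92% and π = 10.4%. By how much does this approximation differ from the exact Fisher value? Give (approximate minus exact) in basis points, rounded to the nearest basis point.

-33 basis points

Approximate: r ≈ 6.920% − 10.400% = -3.4800%
Exact: (1 + 0.0692)/(1 + 0.1040) − 1 = -3.1522%
Error = -3.4800% − (-3.1522%) = -0.3278% → -33 basis points.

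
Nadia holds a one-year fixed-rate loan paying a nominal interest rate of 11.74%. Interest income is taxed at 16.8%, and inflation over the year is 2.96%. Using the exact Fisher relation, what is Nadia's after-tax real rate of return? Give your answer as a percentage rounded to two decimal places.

6.61%

After-tax nominal return = 11.74% × (1 − 0.168) = 9.76768%.
1 + r = 1.0976768 / 1.02960 = 1.066120
After-tax real rate = 1.066120 − 1 → 6.61%.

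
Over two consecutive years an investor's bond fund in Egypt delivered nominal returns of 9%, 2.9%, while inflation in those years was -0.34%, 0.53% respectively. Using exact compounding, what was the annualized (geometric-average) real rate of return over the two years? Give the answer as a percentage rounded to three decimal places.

5.807%

Nominal growth factor = 1.0900 × 1.0290 = 1.12161000
Price-level growth factor = 0.9966 × 1.0053 = 1.00188198
Real growth factor = 1.12161000 / 1.00188198 = 1.11950312
Annualized real rate = 1.11950312^(1/2) − 1 = 5.8066% → 5.807%.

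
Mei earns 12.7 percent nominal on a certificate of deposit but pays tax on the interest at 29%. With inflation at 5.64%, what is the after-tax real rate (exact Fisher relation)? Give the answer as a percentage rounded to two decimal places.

After-tax nominal return = 12.7% × (1 − 0.29) = 9.0170%.
1 + r = 1.09017 / 1.05640 = 1.031967
After-tax real rate = 1.031967 − 1 → 3.20%.

3.20%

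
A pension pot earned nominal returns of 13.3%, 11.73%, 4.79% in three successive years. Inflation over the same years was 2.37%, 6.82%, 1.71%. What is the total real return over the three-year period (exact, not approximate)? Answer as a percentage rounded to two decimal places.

Compound the nominal returns: 1.1330 × 1.1173 × 1.0479 = 1.326538.
Compound inflation: 1.0237 × 1.0682 × 1.0171 = 1.112215.
Deflate: 1.326538 / 1.112215 = 1.192698.
Total real return = 1.192698 − 1 → 19.27%.

19.27%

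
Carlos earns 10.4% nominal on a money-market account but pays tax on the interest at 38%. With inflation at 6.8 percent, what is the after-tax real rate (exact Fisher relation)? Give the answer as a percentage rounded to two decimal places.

-0.33%

After-tax nominal return = 10.4% × (1 − 0.38) = 6.4480%.
1 + r = 1.06448 / 1.06800 = 0.996704
After-tax real rate = 0.996704 − 1 → -0.33%.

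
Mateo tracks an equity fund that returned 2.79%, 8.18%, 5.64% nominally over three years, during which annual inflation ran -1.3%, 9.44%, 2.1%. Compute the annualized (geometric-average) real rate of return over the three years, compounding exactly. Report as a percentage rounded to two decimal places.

2.13%

Nominal growth factor = 1.0279 × 1.0818 × 1.0564 = 1.17469802
Price-level growth factor = 0.9870 × 1.0944 × 1.0210 = 1.10285643
Real growth factor = 1.17469802 / 1.10285643 = 1.06514138
Annualized real rate = 1.06514138^(1/3) − 1 = 2.1259% → 2.13%.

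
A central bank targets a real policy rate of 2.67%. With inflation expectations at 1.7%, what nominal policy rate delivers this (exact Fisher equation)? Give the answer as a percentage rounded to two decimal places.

4.42%

(1 + i) = (1 + r)(1 + π) = 1.02670 × 1.01700 = 1.0441539
i = 1.0441539 − 1, so the required nominal rate is 4.42%.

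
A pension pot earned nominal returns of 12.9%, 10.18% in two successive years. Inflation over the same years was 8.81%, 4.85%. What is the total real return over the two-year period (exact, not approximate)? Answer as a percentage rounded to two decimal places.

Compound the nominal returns: 1.1290 × 1.1018 = 1.243932.
Compound inflation: 1.0881 × 1.0485 = 1.140873.
Deflate: 1.243932 / 1.140873 = 1.090334.
Total real return = 1.090334 − 1 → 9.03%.

9.03%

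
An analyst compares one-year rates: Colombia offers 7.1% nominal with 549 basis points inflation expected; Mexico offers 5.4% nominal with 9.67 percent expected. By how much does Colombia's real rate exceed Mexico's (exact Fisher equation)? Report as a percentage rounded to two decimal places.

5.42%

Colombia: (1 + 0.0710)/(1 + 0.0549) − 1 = 1.5262%
Mexico: (1 + 0.0540)/(1 + 0.0967) − 1 = -3.8935%
Differential = 1.5262% − (-3.8935%) = 5.4197% → 5.42%.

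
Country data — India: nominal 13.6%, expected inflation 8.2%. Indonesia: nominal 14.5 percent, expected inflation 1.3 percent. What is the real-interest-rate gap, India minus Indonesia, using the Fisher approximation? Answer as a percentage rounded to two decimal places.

India: 13.6% − 8.2% = 5.400%
Indonesia: 14.5% − 1.3% = 13.200%
Differential = -7.800% → -7.80%.

-7.80%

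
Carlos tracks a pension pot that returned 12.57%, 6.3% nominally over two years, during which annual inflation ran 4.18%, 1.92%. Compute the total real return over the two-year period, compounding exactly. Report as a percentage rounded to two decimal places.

12.70%

Nominal growth factor = 1.1257 × 1.0630 = 1.196619
Price-level growth factor = 1.0418 × 1.0192 = 1.061803
Real growth factor = 1.196619 / 1.061803 = 1.126969
Total real return = 1.126969 − 1 → 12.70%.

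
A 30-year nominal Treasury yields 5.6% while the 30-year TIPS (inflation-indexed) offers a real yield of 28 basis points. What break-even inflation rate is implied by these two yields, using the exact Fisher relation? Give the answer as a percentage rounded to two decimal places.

5.31%

(1 + π) = (1 + i)/(1 + r) = 1.05600 / 1.00280 = 1.053051
Break-even inflation = 1.053051 − 1 → 5.31%.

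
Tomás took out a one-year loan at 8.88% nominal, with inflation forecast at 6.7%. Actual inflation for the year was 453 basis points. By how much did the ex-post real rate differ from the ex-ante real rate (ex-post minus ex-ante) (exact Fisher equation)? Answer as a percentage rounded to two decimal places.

Ex-ante: (1 + 0.0888)/(1 + 0.0670) − 1 = 2.0431%
Ex-post: (1 + 0.0888)/(1 + 0.0453) − 1 = 4.1615%
Difference (ex-post − ex-ante) = 2.1184% → 2.12%.

2.12%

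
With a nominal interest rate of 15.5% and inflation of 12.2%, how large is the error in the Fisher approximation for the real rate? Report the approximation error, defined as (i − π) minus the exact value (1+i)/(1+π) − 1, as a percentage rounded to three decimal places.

0.359%

Approximate: r ≈ 15.500% − 12.200% = 3.3000%
Exact: (1 + 0.1550)/(1 + 0.1220) − 1 = 2.9412%
Error = 3.3000% − 2.9412% = 0.3588% → 0.359%.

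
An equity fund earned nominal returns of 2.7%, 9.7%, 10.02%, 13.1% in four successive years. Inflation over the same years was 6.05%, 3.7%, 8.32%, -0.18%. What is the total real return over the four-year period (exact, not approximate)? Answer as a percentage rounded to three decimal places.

17.895%

Nominal growth factor = 1.0270 × 1.0970 × 1.1002 × 1.1310 = 1.401882
Price-level growth factor = 1.0605 × 1.0370 × 1.0832 × 0.9982 = 1.189093
Real growth factor = 1.401882 / 1.189093 = 1.178951
Total real return = 1.178951 − 1 → 17.895%.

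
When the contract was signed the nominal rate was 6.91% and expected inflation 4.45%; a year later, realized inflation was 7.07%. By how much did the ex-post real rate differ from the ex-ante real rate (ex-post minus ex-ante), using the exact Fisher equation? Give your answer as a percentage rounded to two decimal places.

Ex-ante: (1 + 0.0691)/(1 + 0.0445) − 1 = 2.3552%
Ex-post: (1 + 0.0691)/(1 + 0.0707) − 1 = -0.1494%
Difference (ex-post − ex-ante) = -2.5046% → -2.50%.

-2.50%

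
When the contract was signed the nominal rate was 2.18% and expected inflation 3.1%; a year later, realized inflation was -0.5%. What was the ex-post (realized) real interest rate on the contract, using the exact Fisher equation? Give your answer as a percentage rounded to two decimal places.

Ex-post: (1 + 0.0218)/(1 − 0.0050) − 1 = 2.6935%
So the realized real rate is 2.69%.

2.69%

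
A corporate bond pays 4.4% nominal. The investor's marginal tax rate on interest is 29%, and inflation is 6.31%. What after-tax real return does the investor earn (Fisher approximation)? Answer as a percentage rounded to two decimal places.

-3.19%

After-tax nominal return = 4.4% × (1 − 0.29) = 3.1240%.
r ≈ 3.1240% − 6.31% → -3.19%.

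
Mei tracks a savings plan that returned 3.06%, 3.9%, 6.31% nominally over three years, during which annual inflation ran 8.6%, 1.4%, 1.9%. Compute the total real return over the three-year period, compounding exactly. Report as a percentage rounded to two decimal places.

Nominal growth factor = 1.0306 × 1.0390 × 1.0631 = 1.138360
Price-level growth factor = 1.0860 × 1.0140 × 1.0190 = 1.122127
Real growth factor = 1.138360 / 1.122127 = 1.014467
Total real return = 1.014467 − 1 → 1.45%.

1.45%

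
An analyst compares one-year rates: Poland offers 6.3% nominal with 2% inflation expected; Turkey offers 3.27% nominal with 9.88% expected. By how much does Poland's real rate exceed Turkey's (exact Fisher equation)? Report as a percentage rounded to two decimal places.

10.23%

Poland: (1 + 0.0630)/(1 + 0.0200) − 1 = 4.2157%
Turkey: (1 + 0.0327)/(1 + 0.0988) − 1 = -6.0157%
Differential = 4.2157% − (-6.0157%) = 10.2313% → 10.23%.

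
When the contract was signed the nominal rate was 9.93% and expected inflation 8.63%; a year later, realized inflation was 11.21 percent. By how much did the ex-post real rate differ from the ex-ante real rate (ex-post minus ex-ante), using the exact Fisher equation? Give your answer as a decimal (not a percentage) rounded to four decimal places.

Ex-ante: (1 + 0.0993)/(1 + 0.0863) − 1 = 1.1967%
Ex-post: (1 + 0.0993)/(1 + 0.1121) − 1 = -1.1510%
Difference (ex-post − ex-ante) = -2.3477% → -0.0235.

-0.0235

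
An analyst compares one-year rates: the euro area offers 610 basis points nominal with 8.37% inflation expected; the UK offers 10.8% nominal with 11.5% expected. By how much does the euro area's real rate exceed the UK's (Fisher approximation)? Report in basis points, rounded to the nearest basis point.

The euro area: 6.1% − 8.37% = -2.270%
The UK: 10.8% − 11.5% = -0.700%
Differential = -1.570% → -157 basis points.

-157 basis points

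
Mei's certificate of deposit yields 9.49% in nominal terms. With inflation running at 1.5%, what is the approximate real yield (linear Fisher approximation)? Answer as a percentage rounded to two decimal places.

7.99%

r ≈ i − π = 9.49% − 1.5% = 7.99%.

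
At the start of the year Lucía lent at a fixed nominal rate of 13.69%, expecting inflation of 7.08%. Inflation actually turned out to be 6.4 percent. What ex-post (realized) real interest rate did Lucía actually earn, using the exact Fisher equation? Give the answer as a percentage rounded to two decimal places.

6.85%

Ex-post: (1 + 0.1369)/(1 + 0.0640) − 1 = 6.8515%
So the realized real rate is 6.85%.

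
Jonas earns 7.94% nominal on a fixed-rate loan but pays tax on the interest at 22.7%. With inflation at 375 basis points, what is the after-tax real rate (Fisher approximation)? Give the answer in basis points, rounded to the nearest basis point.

239 basis points

After-tax nominal return = 7.94% × (1 − 0.227) = 6.13762%.
r ≈ 6.13762% − 3.75% → 239 basis points.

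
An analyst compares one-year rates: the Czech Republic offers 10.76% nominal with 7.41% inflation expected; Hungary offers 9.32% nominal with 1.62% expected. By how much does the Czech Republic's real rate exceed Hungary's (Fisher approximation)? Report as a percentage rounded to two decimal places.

The Czech Republic: 10.76% − 7.41% = 3.350%
Hungary: 9.32% − 1.62% = 7.700%
Differential = -4.350% → -4.35%.

-4.35%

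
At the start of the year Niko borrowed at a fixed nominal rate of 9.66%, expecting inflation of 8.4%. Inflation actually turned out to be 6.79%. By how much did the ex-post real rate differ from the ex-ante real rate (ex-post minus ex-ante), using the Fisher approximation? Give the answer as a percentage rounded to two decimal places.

Ex-ante: 9.66% − 8.4% = 1.260%
Ex-post: 9.66% − 6.79% = 2.870%
Difference (ex-post − ex-ante) = 1.6100% → 1.61%.

1.61%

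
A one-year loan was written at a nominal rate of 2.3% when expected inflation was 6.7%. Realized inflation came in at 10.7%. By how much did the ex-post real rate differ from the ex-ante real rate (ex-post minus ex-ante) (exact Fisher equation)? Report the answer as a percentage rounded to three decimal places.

-3.464%

Ex-ante: (1 + 0.0230)/(1 + 0.0670) − 1 = -4.1237%
Ex-post: (1 + 0.0230)/(1 + 0.1070) − 1 = -7.5881%
Difference (ex-post − ex-ante) = -3.4644% → -3.464%.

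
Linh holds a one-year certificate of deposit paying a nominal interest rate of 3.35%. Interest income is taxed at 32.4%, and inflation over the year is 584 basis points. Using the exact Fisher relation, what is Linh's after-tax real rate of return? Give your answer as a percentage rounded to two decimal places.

-3.38%

After-tax nominal return = 3.35% × (1 − 0.324) = 2.2646%.
1 + r = 1.022646 / 1.05840 = 0.966219
After-tax real rate = 0.966219 − 1 → -3.38%.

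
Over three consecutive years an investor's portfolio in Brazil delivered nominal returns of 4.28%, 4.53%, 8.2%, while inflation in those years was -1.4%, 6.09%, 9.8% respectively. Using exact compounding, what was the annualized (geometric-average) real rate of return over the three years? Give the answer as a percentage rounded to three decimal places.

Compound the nominal returns: 1.0428 × 1.0453 × 1.0820 = 1.17942202.
Compound inflation: 0.9860 × 1.0609 × 1.0980 = 1.14856005.
Deflate: 1.17942202 / 1.14856005 = 1.02687015.
Annualized real rate = 1.02687015^(1/3) − 1 = 0.8878% → 0.888%.

0.888%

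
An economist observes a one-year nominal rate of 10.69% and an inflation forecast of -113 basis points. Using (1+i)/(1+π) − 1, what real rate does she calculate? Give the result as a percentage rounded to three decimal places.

1 + r = 1.10690 / 0.98870 = 1.119551
r = 1.119551 − 1 = 11.9551%, i.e. 11.955%.

11.955%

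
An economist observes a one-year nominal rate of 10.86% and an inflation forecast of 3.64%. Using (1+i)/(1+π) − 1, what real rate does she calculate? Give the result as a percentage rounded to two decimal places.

6.97%

By the Fisher equation, 1 + r = (1 + i)/(1 + π).
1 + r = 1.10860 / 1.03640 = 1.069664
r = 1.069664 − 1 = 6.9664%, i.e. 6.97%.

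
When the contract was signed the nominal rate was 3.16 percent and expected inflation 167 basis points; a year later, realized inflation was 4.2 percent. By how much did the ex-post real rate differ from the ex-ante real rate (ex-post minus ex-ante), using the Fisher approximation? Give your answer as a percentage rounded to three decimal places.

Ex-ante: 3.16% − 1.67% = 1.490%
Ex-post: 3.16% − 4.2% = -1.040%
Difference (ex-post − ex-ante) = -2.5300% → -2.530%.

-2.530%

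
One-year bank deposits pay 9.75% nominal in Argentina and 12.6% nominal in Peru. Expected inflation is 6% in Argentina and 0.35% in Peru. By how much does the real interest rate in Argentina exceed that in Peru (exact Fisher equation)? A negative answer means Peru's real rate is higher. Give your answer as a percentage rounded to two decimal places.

-8.67%

Argentina: (1 + 0.0975)/(1 + 0.0600) − 1 = 3.5377%
Peru: (1 + 0.1260)/(1 + 0.0035) − 1 = 12.2073%
Differential = 3.5377% − 12.2073% = -8.6695% → -8.67%.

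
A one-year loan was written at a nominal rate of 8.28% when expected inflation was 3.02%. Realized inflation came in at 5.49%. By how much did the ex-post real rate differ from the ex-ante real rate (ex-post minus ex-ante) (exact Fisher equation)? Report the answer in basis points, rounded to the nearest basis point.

-246 basis points

Ex-ante: (1 + 0.0828)/(1 + 0.0302) − 1 = 5.1058%
Ex-post: (1 + 0.0828)/(1 + 0.0549) − 1 = 2.6448%
Difference (ex-post − ex-ante) = -2.4610% → -246 basis points.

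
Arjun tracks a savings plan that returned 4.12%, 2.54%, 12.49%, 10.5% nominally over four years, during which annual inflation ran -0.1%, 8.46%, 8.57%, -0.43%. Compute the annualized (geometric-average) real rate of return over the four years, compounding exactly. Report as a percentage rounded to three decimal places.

3.171%

Compound the nominal returns: 1.0412 × 1.0254 × 1.1249 × 1.1050 = 1.32710006.
Compound inflation: 0.9990 × 1.0846 × 1.0857 × 0.9957 = 1.17131427.
Deflate: 1.32710006 / 1.17131427 = 1.13300085.
Annualized real rate = 1.13300085^(1/4) − 1 = 3.1710% → 3.171%.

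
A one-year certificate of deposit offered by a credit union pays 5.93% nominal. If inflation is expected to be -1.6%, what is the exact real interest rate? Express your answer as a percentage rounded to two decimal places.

7.65%

1 + r = 1.05930 / 0.98400 = 1.076524
r = 1.076524 − 1 = 7.6524%, i.e. 7.65%.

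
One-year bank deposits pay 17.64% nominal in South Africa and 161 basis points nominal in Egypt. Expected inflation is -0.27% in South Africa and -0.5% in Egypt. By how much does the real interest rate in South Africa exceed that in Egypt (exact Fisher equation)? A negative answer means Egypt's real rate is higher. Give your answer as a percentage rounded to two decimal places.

South Africa: (1 + 0.1764)/(1 − 0.0027) − 1 = 17.9585%
Egypt: (1 + 0.0161)/(1 − 0.0050) − 1 = 2.1206%
Differential = 17.9585% − 2.1206% = 15.8379% → 15.84%.

15.84%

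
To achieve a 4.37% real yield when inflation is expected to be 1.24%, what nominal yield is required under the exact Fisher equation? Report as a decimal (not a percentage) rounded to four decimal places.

0.0566

(1 + i) = (1 + r)(1 + π) = 1.04370 × 1.01240 = 1.05664188
i = 1.05664188 − 1, so the required nominal rate is 0.0566.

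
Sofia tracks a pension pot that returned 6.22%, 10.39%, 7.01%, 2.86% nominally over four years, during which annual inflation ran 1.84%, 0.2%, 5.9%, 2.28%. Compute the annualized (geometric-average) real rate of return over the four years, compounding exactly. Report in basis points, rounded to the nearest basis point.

Nominal growth factor = 1.0622 × 1.1039 × 1.0701 × 1.0286 = 1.29064533
Price-level growth factor = 1.0184 × 1.0020 × 1.0590 × 1.0228 = 1.10528122
Real growth factor = 1.29064533 / 1.10528122 = 1.16770764
Annualized real rate = 1.16770764^(1/4) − 1 = 3.9522% → 395 basis points.

395 basis points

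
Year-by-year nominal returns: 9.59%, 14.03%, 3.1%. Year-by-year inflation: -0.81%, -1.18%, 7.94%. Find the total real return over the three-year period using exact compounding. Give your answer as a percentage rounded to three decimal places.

Compound the nominal returns: 1.0959 × 1.1403 × 1.0310 = 1.288394.
Compound inflation: 0.9919 × 0.9882 × 1.0794 = 1.058023.
Deflate: 1.288394 / 1.058023 = 1.217737.
Total real return = 1.217737 − 1 → 21.774%.

21.774%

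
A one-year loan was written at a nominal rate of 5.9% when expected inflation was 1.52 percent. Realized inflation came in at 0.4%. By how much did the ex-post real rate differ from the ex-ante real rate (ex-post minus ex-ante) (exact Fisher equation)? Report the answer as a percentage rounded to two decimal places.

Ex-ante: (1 + 0.0590)/(1 + 0.0152) − 1 = 4.3144%
Ex-post: (1 + 0.0590)/(1 + 0.0040) − 1 = 5.4781%
Difference (ex-post − ex-ante) = 1.1637% → 1.16%.

1.16%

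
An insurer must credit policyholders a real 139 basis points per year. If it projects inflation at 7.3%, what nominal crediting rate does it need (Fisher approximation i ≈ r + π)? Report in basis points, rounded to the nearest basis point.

i ≈ r + π = 1.39% + 7.3% = 869 basis points.

869 basis points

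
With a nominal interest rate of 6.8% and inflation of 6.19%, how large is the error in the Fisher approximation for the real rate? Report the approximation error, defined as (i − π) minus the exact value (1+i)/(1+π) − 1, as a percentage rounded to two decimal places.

0.04%

Approximate: r ≈ 6.800% − 6.190% = 0.6100%
Exact: (1 + 0.0680)/(1 + 0.0619) − 1 = 0.5744%
Error = 0.6100% − 0.5744% = 0.0356% → 0.04%.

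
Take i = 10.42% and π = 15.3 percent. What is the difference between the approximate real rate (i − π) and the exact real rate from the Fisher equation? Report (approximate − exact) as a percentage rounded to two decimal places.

Approximate: r ≈ 10.420% − 15.300% = -4.8800%
Exact: (1 + 0.1042)/(1 + 0.1530) − 1 = -4.2324%
Error = -4.8800% − (-4.2324%) = -0.6476% → -0.65%.

-0.65%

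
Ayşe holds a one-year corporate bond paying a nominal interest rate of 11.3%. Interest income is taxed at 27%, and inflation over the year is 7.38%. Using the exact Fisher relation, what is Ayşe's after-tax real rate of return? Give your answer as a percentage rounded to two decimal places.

0.81%

After-tax nominal return = 11.3% × (1 − 0.27) = 8.2490%.
1 + r = 1.08249 / 1.07380 = 1.008093
After-tax real rate = 1.008093 − 1 → 0.81%.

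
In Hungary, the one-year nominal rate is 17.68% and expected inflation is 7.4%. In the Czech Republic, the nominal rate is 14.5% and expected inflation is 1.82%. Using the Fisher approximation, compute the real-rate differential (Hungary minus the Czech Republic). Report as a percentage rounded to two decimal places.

-2.40%

Hungary: 17.68% − 7.4% = 10.280%
The Czech Republic: 14.5% − 1.82% = 12.680%
Differential = -2.400% → -2.40%.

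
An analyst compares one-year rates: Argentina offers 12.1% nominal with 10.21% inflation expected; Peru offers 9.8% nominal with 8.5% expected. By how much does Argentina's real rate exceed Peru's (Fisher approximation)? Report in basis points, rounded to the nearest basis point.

59 basis points

Argentina: 12.1% − 10.21% = 1.890%
Peru: 9.8% − 8.5% = 1.300%
Differential = 0.590% → 59 basis points.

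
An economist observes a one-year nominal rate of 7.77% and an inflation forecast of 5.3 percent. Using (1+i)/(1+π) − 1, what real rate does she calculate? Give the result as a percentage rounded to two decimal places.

1 + r = 1.07770 / 1.05300 = 1.023457
r = 1.023457 − 1 = 2.3457%, i.e. 2.35%.

2.35%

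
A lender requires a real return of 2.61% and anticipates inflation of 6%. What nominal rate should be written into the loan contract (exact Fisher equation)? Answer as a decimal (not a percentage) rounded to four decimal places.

(1 + i) = (1 + r)(1 + π) = 1.02610 × 1.06000 = 1.087666
i = 1.087666 − 1, so the required nominal rate is 0.0877.

0.0877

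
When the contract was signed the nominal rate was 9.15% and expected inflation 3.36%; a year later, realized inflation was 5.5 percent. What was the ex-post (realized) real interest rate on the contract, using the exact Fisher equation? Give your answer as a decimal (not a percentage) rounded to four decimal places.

Ex-post: (1 + 0.0915)/(1 + 0.0550) − 1 = 3.4597%
So the realized real rate is 0.0346.

0.0346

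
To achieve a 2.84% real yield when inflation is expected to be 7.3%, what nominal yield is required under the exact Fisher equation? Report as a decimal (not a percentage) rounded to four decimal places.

(1 + i) = (1 + r)(1 + π) = 1.02840 × 1.07300 = 1.1034732
i = 1.1034732 − 1, so the required nominal rate is 0.1035.

0.1035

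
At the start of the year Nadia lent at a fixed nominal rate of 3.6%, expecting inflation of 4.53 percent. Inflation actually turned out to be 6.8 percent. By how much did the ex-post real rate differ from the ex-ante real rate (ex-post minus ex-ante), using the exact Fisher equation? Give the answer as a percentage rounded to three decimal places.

-2.107%

Ex-ante: (1 + 0.0360)/(1 + 0.0453) − 1 = -0.8897%
Ex-post: (1 + 0.0360)/(1 + 0.0680) − 1 = -2.9963%
Difference (ex-post − ex-ante) = -2.1066% → -2.107%.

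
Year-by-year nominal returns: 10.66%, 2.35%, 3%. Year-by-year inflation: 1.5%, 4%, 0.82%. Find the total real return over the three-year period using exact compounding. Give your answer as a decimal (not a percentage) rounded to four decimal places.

Compound the nominal returns: 1.1066 × 1.0235 × 1.0300 = 1.166583.
Compound inflation: 1.0150 × 1.0400 × 1.0082 = 1.064256.
Deflate: 1.166583 / 1.064256 = 1.096149.
Total real return = 1.096149 − 1 → 0.0961.

0.0961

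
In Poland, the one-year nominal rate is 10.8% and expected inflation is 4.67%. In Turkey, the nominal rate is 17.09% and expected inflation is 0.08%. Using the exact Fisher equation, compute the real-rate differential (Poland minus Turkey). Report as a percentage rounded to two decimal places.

-11.14%

Poland: (1 + 0.1080)/(1 + 0.0467) − 1 = 5.8565%
Turkey: (1 + 0.1709)/(1 + 0.0008) − 1 = 16.9964%
Differential = 5.8565% − 16.9964% = -11.1399% → -11.14%.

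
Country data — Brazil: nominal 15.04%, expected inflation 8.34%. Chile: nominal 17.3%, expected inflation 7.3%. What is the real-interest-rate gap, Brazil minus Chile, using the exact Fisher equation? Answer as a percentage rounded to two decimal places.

Brazil: (1 + 0.1504)/(1 + 0.0834) − 1 = 6.1842%
Chile: (1 + 0.1730)/(1 + 0.0730) − 1 = 9.3197%
Differential = 6.1842% − 9.3197% = -3.1354% → -3.14%.

-3.14%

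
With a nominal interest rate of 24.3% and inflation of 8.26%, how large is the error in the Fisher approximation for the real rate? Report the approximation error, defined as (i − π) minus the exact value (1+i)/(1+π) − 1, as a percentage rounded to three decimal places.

1.224%

Approximate: r ≈ 24.300% − 8.260% = 16.0400%
Exact: (1 + 0.2430)/(1 + 0.0826) − 1 = 14.8162%
Error = 16.0400% − 14.8162% = 1.2238% → 1.224%.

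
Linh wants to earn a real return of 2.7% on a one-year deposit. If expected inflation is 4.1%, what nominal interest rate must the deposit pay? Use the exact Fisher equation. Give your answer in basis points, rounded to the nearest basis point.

(1 + i) = (1 + r)(1 + π) = 1.02700 × 1.04100 = 1.069107
i = 1.069107 − 1, so the required nominal rate is 691 basis points.

691 basis points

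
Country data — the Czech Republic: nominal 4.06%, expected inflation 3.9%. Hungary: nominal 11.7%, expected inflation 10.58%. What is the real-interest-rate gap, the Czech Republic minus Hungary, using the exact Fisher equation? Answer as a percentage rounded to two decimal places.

The Czech Republic: (1 + 0.0406)/(1 + 0.0390) − 1 = 0.1540%
Hungary: (1 + 0.1170)/(1 + 0.1058) − 1 = 1.0128%
Differential = 0.1540% − 1.0128% = -0.8588% → -0.86%.

-0.86%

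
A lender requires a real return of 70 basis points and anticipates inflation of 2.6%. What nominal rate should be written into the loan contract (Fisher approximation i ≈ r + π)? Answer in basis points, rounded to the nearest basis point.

i ≈ r + π = 0.7% + 2.6% = 330 basis points.

330 basis points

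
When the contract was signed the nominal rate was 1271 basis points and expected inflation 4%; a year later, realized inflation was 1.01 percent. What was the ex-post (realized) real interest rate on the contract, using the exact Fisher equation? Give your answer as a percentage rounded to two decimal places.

Ex-post: (1 + 0.1271)/(1 + 0.0101) − 1 = 11.5830%
So the realized real rate is 11.58%.

11.58%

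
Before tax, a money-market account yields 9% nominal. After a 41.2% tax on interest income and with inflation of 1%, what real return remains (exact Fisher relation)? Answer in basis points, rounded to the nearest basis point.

425 basis points

After-tax nominal return = 9% × (1 − 0.412) = 5.2920%.
1 + r = 1.05292 / 1.01000 = 1.042495
After-tax real rate = 1.042495 − 1 → 425 basis points.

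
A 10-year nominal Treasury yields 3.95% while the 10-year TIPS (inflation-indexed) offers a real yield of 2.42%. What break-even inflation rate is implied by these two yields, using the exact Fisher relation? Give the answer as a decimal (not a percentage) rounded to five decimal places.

(1 + π) = (1 + i)/(1 + r) = 1.03950 / 1.02420 = 1.014938
Break-even inflation = 1.014938 − 1 → 0.01494.

0.01494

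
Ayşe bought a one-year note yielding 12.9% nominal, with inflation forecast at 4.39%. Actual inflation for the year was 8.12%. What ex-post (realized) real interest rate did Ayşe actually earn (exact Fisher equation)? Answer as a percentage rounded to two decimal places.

Ex-post: (1 + 0.1290)/(1 + 0.0812) − 1 = 4.4210%
So the realized real rate is 4.42%.

4.42%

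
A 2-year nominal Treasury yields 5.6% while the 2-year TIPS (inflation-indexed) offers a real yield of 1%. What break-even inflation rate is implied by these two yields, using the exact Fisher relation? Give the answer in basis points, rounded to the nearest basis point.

(1 + π) = (1 + i)/(1 + r) = 1.05600 / 1.01000 = 1.045545
Break-even inflation = 1.045545 − 1 → 455 basis points.

455 basis points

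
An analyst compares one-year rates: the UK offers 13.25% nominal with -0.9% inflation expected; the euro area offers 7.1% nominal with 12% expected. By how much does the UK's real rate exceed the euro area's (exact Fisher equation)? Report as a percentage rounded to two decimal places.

18.65%

The UK: (1 + 0.1325)/(1 − 0.0090) − 1 = 14.2785%
The euro area: (1 + 0.0710)/(1 + 0.1200) − 1 = -4.3750%
Differential = 14.2785% − (-4.3750%) = 18.6535% → 18.65%.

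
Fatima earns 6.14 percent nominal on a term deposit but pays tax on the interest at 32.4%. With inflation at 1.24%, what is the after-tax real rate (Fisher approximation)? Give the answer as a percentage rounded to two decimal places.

After-tax nominal return = 6.14% × (1 − 0.324) = 4.15064%.
r ≈ 4.15064% − 1.24% → 2.91%.

2.91%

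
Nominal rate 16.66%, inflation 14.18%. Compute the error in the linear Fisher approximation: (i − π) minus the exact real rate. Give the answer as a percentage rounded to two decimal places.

0.31%

Approximate: r ≈ 16.660% − 14.180% = 2.4800%
Exact: (1 + 0.1666)/(1 + 0.1418) − 1 = 2.1720%
Error = 2.4800% − 2.1720% = 0.3080% → 0.31%.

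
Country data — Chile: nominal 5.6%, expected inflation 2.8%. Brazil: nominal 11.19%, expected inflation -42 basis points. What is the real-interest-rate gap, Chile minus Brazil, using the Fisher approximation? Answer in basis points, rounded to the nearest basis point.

-881 basis points

Chile: 5.6% − 2.8% = 2.800%
Brazil: 11.19% − (-0.42%) = 11.610%
Differential = -8.810% → -881 basis points.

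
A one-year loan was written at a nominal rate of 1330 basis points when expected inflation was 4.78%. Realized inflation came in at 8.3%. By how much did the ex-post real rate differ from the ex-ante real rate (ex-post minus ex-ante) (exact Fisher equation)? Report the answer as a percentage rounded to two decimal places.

Ex-ante: (1 + 0.1330)/(1 + 0.0478) − 1 = 8.1313%
Ex-post: (1 + 0.1330)/(1 + 0.0830) − 1 = 4.6168%
Difference (ex-post − ex-ante) = -3.5145% → -3.51%.

-3.51%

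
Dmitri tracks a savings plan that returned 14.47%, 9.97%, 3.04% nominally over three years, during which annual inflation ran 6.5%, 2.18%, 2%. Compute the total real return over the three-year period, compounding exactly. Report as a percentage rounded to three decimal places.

16.857%

Compound the nominal returns: 1.1447 × 1.0997 × 1.0304 = 1.297095.
Compound inflation: 1.0650 × 1.0218 × 1.0200 = 1.109981.
Deflate: 1.297095 / 1.109981 = 1.168574.
Total real return = 1.168574 − 1 → 16.857%.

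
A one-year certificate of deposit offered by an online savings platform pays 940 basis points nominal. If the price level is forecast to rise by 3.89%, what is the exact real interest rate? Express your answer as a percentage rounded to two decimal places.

5.30%

1 + r = 1.09400 / 1.03890 = 1.053037
r = 1.053037 − 1 = 5.3037%, i.e. 5.30%.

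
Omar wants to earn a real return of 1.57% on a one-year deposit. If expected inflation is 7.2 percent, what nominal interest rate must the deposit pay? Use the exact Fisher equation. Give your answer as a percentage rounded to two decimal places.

8.88%

(1 + i) = (1 + r)(1 + π) = 1.01570 × 1.07200 = 1.0888304
i = 1.0888304 − 1, so the required nominal rate is 8.88%.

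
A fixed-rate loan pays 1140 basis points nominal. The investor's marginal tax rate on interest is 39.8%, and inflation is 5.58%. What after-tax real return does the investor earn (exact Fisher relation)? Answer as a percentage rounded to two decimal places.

After-tax nominal return = 11.4% × (1 − 0.398) = 6.8628%.
1 + r = 1.068628 / 1.05580 = 1.01215003
After-tax real rate = 1.01215003 − 1 → 1.22%.

1.22%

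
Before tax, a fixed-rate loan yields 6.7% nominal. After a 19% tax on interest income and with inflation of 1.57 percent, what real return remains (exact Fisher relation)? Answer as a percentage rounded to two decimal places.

After-tax nominal return = 6.7% × (1 − 0.19) = 5.4270%.
1 + r = 1.05427 / 1.01570 = 1.037974
After-tax real rate = 1.037974 − 1 → 3.80%.

3.80%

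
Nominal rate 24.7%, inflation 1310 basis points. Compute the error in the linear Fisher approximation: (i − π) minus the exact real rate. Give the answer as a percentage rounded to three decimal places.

1.344%

Approximate: r ≈ 24.700% − 13.100% = 11.6000%
Exact: (1 + 0.2470)/(1 + 0.1310) − 1 = 10.2564%
Error = 11.6000% − 10.2564% = 1.3436% → 1.344%.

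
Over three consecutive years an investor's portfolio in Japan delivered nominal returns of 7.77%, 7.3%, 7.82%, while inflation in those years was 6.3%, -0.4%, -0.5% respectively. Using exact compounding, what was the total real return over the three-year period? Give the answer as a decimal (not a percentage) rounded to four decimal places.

Compound the nominal returns: 1.0777 × 1.0730 × 1.0782 = 1.246800.
Compound inflation: 1.0630 × 0.9960 × 0.9950 = 1.053454.
Deflate: 1.246800 / 1.053454 = 1.183535.
Total real return = 1.183535 − 1 → 0.1835.

0.1835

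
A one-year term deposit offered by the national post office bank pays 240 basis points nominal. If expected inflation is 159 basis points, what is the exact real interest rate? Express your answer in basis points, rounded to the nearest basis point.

80 basis points

1 + r = 1.02400 / 1.01590 = 1.007973
r = 1.007973 − 1 = 0.7973%, i.e. 80 basis points.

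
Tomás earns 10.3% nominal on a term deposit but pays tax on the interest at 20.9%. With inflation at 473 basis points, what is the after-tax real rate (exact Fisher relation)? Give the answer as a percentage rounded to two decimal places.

3.26%

After-tax nominal return = 10.3% × (1 − 0.209) = 8.1473%.
1 + r = 1.081473 / 1.04730 = 1.032630
After-tax real rate = 1.032630 − 1 → 3.26%.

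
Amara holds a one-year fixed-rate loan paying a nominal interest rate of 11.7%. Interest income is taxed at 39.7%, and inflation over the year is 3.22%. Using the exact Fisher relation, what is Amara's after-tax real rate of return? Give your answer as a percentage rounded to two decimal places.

After-tax nominal return = 11.7% × (1 − 0.397) = 7.0551%.
1 + r = 1.070551 / 1.03220 = 1.037155
After-tax real rate = 1.037155 − 1 → 3.72%.

3.72%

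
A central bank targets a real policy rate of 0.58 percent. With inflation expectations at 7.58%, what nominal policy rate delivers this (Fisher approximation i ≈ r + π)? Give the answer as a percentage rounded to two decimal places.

8.16%

i ≈ r + π = 0.58% + 7.58% = 8.16%.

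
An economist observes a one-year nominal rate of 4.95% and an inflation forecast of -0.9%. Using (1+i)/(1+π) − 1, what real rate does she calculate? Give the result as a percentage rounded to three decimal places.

5.903%

By the Fisher relation, 1 + r = (1 + i)/(1 + π).
1 + r = 1.04950 / 0.99100 = 1.059031
r = 1.059031 − 1 = 5.9031%, i.e. 5.903%.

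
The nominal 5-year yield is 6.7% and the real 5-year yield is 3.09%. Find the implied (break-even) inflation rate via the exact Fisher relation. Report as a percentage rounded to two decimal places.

(1 + π) = (1 + i)/(1 + r) = 1.06700 / 1.03090 = 1.035018
Break-even inflation = 1.035018 − 1 → 3.50%.

3.50%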